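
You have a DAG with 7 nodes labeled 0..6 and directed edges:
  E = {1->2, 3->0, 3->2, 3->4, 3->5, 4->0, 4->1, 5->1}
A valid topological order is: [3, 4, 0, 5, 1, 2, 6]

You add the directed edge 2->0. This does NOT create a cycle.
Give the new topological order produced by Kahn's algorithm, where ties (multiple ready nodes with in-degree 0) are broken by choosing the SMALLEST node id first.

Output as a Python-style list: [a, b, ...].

Answer: [3, 4, 5, 1, 2, 0, 6]

Derivation:
Old toposort: [3, 4, 0, 5, 1, 2, 6]
Added edge: 2->0
Position of 2 (5) > position of 0 (2). Must reorder: 2 must now come before 0.
Run Kahn's algorithm (break ties by smallest node id):
  initial in-degrees: [3, 2, 2, 0, 1, 1, 0]
  ready (indeg=0): [3, 6]
  pop 3: indeg[0]->2; indeg[2]->1; indeg[4]->0; indeg[5]->0 | ready=[4, 5, 6] | order so far=[3]
  pop 4: indeg[0]->1; indeg[1]->1 | ready=[5, 6] | order so far=[3, 4]
  pop 5: indeg[1]->0 | ready=[1, 6] | order so far=[3, 4, 5]
  pop 1: indeg[2]->0 | ready=[2, 6] | order so far=[3, 4, 5, 1]
  pop 2: indeg[0]->0 | ready=[0, 6] | order so far=[3, 4, 5, 1, 2]
  pop 0: no out-edges | ready=[6] | order so far=[3, 4, 5, 1, 2, 0]
  pop 6: no out-edges | ready=[] | order so far=[3, 4, 5, 1, 2, 0, 6]
  Result: [3, 4, 5, 1, 2, 0, 6]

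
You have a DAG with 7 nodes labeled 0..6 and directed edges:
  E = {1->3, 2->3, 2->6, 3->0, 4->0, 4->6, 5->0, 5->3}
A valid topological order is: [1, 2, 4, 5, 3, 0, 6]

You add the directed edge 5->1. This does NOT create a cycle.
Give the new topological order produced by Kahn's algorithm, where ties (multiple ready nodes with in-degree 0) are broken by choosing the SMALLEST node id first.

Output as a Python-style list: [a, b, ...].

Answer: [2, 4, 5, 1, 3, 0, 6]

Derivation:
Old toposort: [1, 2, 4, 5, 3, 0, 6]
Added edge: 5->1
Position of 5 (3) > position of 1 (0). Must reorder: 5 must now come before 1.
Run Kahn's algorithm (break ties by smallest node id):
  initial in-degrees: [3, 1, 0, 3, 0, 0, 2]
  ready (indeg=0): [2, 4, 5]
  pop 2: indeg[3]->2; indeg[6]->1 | ready=[4, 5] | order so far=[2]
  pop 4: indeg[0]->2; indeg[6]->0 | ready=[5, 6] | order so far=[2, 4]
  pop 5: indeg[0]->1; indeg[1]->0; indeg[3]->1 | ready=[1, 6] | order so far=[2, 4, 5]
  pop 1: indeg[3]->0 | ready=[3, 6] | order so far=[2, 4, 5, 1]
  pop 3: indeg[0]->0 | ready=[0, 6] | order so far=[2, 4, 5, 1, 3]
  pop 0: no out-edges | ready=[6] | order so far=[2, 4, 5, 1, 3, 0]
  pop 6: no out-edges | ready=[] | order so far=[2, 4, 5, 1, 3, 0, 6]
  Result: [2, 4, 5, 1, 3, 0, 6]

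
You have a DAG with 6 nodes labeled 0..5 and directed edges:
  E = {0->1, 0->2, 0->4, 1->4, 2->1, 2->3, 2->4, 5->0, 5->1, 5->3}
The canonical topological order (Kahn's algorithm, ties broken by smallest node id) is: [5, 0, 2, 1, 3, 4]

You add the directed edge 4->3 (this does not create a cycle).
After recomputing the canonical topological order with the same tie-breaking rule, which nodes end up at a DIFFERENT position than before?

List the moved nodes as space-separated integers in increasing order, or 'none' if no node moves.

Old toposort: [5, 0, 2, 1, 3, 4]
Added edge 4->3
Recompute Kahn (smallest-id tiebreak):
  initial in-degrees: [1, 3, 1, 3, 3, 0]
  ready (indeg=0): [5]
  pop 5: indeg[0]->0; indeg[1]->2; indeg[3]->2 | ready=[0] | order so far=[5]
  pop 0: indeg[1]->1; indeg[2]->0; indeg[4]->2 | ready=[2] | order so far=[5, 0]
  pop 2: indeg[1]->0; indeg[3]->1; indeg[4]->1 | ready=[1] | order so far=[5, 0, 2]
  pop 1: indeg[4]->0 | ready=[4] | order so far=[5, 0, 2, 1]
  pop 4: indeg[3]->0 | ready=[3] | order so far=[5, 0, 2, 1, 4]
  pop 3: no out-edges | ready=[] | order so far=[5, 0, 2, 1, 4, 3]
New canonical toposort: [5, 0, 2, 1, 4, 3]
Compare positions:
  Node 0: index 1 -> 1 (same)
  Node 1: index 3 -> 3 (same)
  Node 2: index 2 -> 2 (same)
  Node 3: index 4 -> 5 (moved)
  Node 4: index 5 -> 4 (moved)
  Node 5: index 0 -> 0 (same)
Nodes that changed position: 3 4

Answer: 3 4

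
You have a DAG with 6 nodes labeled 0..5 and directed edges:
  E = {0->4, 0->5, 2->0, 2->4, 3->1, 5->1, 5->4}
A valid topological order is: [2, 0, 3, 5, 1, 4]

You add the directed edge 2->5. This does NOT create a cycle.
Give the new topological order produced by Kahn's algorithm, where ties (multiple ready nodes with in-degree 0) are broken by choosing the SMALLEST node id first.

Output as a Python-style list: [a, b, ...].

Old toposort: [2, 0, 3, 5, 1, 4]
Added edge: 2->5
Position of 2 (0) < position of 5 (3). Old order still valid.
Run Kahn's algorithm (break ties by smallest node id):
  initial in-degrees: [1, 2, 0, 0, 3, 2]
  ready (indeg=0): [2, 3]
  pop 2: indeg[0]->0; indeg[4]->2; indeg[5]->1 | ready=[0, 3] | order so far=[2]
  pop 0: indeg[4]->1; indeg[5]->0 | ready=[3, 5] | order so far=[2, 0]
  pop 3: indeg[1]->1 | ready=[5] | order so far=[2, 0, 3]
  pop 5: indeg[1]->0; indeg[4]->0 | ready=[1, 4] | order so far=[2, 0, 3, 5]
  pop 1: no out-edges | ready=[4] | order so far=[2, 0, 3, 5, 1]
  pop 4: no out-edges | ready=[] | order so far=[2, 0, 3, 5, 1, 4]
  Result: [2, 0, 3, 5, 1, 4]

Answer: [2, 0, 3, 5, 1, 4]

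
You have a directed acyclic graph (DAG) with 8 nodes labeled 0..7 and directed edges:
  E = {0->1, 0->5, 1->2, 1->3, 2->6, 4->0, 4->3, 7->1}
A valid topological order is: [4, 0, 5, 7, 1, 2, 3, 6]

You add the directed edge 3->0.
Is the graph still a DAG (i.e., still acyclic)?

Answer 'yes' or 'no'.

Answer: no

Derivation:
Given toposort: [4, 0, 5, 7, 1, 2, 3, 6]
Position of 3: index 6; position of 0: index 1
New edge 3->0: backward (u after v in old order)
Backward edge: old toposort is now invalid. Check if this creates a cycle.
Does 0 already reach 3? Reachable from 0: [0, 1, 2, 3, 5, 6]. YES -> cycle!
Still a DAG? no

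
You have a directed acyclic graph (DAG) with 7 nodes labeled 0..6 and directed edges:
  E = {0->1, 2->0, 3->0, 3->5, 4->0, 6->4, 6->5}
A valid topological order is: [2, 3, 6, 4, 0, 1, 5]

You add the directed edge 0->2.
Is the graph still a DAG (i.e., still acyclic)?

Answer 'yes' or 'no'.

Answer: no

Derivation:
Given toposort: [2, 3, 6, 4, 0, 1, 5]
Position of 0: index 4; position of 2: index 0
New edge 0->2: backward (u after v in old order)
Backward edge: old toposort is now invalid. Check if this creates a cycle.
Does 2 already reach 0? Reachable from 2: [0, 1, 2]. YES -> cycle!
Still a DAG? no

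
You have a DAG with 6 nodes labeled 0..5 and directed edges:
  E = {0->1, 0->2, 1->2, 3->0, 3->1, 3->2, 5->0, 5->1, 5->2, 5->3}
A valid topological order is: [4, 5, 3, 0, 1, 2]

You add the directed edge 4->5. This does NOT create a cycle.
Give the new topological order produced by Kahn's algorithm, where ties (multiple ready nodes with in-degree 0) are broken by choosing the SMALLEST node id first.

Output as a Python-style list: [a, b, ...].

Answer: [4, 5, 3, 0, 1, 2]

Derivation:
Old toposort: [4, 5, 3, 0, 1, 2]
Added edge: 4->5
Position of 4 (0) < position of 5 (1). Old order still valid.
Run Kahn's algorithm (break ties by smallest node id):
  initial in-degrees: [2, 3, 4, 1, 0, 1]
  ready (indeg=0): [4]
  pop 4: indeg[5]->0 | ready=[5] | order so far=[4]
  pop 5: indeg[0]->1; indeg[1]->2; indeg[2]->3; indeg[3]->0 | ready=[3] | order so far=[4, 5]
  pop 3: indeg[0]->0; indeg[1]->1; indeg[2]->2 | ready=[0] | order so far=[4, 5, 3]
  pop 0: indeg[1]->0; indeg[2]->1 | ready=[1] | order so far=[4, 5, 3, 0]
  pop 1: indeg[2]->0 | ready=[2] | order so far=[4, 5, 3, 0, 1]
  pop 2: no out-edges | ready=[] | order so far=[4, 5, 3, 0, 1, 2]
  Result: [4, 5, 3, 0, 1, 2]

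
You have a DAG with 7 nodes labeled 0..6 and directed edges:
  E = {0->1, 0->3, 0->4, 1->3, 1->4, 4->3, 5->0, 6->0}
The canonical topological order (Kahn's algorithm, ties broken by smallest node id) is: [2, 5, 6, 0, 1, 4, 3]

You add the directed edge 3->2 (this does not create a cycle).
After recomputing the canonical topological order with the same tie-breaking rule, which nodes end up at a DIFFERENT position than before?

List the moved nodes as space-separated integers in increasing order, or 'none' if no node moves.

Old toposort: [2, 5, 6, 0, 1, 4, 3]
Added edge 3->2
Recompute Kahn (smallest-id tiebreak):
  initial in-degrees: [2, 1, 1, 3, 2, 0, 0]
  ready (indeg=0): [5, 6]
  pop 5: indeg[0]->1 | ready=[6] | order so far=[5]
  pop 6: indeg[0]->0 | ready=[0] | order so far=[5, 6]
  pop 0: indeg[1]->0; indeg[3]->2; indeg[4]->1 | ready=[1] | order so far=[5, 6, 0]
  pop 1: indeg[3]->1; indeg[4]->0 | ready=[4] | order so far=[5, 6, 0, 1]
  pop 4: indeg[3]->0 | ready=[3] | order so far=[5, 6, 0, 1, 4]
  pop 3: indeg[2]->0 | ready=[2] | order so far=[5, 6, 0, 1, 4, 3]
  pop 2: no out-edges | ready=[] | order so far=[5, 6, 0, 1, 4, 3, 2]
New canonical toposort: [5, 6, 0, 1, 4, 3, 2]
Compare positions:
  Node 0: index 3 -> 2 (moved)
  Node 1: index 4 -> 3 (moved)
  Node 2: index 0 -> 6 (moved)
  Node 3: index 6 -> 5 (moved)
  Node 4: index 5 -> 4 (moved)
  Node 5: index 1 -> 0 (moved)
  Node 6: index 2 -> 1 (moved)
Nodes that changed position: 0 1 2 3 4 5 6

Answer: 0 1 2 3 4 5 6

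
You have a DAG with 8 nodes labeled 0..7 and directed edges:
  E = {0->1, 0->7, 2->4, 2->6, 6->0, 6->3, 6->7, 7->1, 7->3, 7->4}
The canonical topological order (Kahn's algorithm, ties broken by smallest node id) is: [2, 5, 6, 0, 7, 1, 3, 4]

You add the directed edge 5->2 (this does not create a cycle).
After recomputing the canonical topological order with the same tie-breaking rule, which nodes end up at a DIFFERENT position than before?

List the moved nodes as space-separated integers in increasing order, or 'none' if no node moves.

Old toposort: [2, 5, 6, 0, 7, 1, 3, 4]
Added edge 5->2
Recompute Kahn (smallest-id tiebreak):
  initial in-degrees: [1, 2, 1, 2, 2, 0, 1, 2]
  ready (indeg=0): [5]
  pop 5: indeg[2]->0 | ready=[2] | order so far=[5]
  pop 2: indeg[4]->1; indeg[6]->0 | ready=[6] | order so far=[5, 2]
  pop 6: indeg[0]->0; indeg[3]->1; indeg[7]->1 | ready=[0] | order so far=[5, 2, 6]
  pop 0: indeg[1]->1; indeg[7]->0 | ready=[7] | order so far=[5, 2, 6, 0]
  pop 7: indeg[1]->0; indeg[3]->0; indeg[4]->0 | ready=[1, 3, 4] | order so far=[5, 2, 6, 0, 7]
  pop 1: no out-edges | ready=[3, 4] | order so far=[5, 2, 6, 0, 7, 1]
  pop 3: no out-edges | ready=[4] | order so far=[5, 2, 6, 0, 7, 1, 3]
  pop 4: no out-edges | ready=[] | order so far=[5, 2, 6, 0, 7, 1, 3, 4]
New canonical toposort: [5, 2, 6, 0, 7, 1, 3, 4]
Compare positions:
  Node 0: index 3 -> 3 (same)
  Node 1: index 5 -> 5 (same)
  Node 2: index 0 -> 1 (moved)
  Node 3: index 6 -> 6 (same)
  Node 4: index 7 -> 7 (same)
  Node 5: index 1 -> 0 (moved)
  Node 6: index 2 -> 2 (same)
  Node 7: index 4 -> 4 (same)
Nodes that changed position: 2 5

Answer: 2 5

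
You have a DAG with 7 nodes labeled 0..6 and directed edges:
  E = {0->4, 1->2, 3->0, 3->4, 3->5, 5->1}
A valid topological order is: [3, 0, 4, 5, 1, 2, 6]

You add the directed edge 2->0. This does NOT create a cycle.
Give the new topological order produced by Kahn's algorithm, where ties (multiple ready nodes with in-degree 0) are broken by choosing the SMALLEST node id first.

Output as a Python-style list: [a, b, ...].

Old toposort: [3, 0, 4, 5, 1, 2, 6]
Added edge: 2->0
Position of 2 (5) > position of 0 (1). Must reorder: 2 must now come before 0.
Run Kahn's algorithm (break ties by smallest node id):
  initial in-degrees: [2, 1, 1, 0, 2, 1, 0]
  ready (indeg=0): [3, 6]
  pop 3: indeg[0]->1; indeg[4]->1; indeg[5]->0 | ready=[5, 6] | order so far=[3]
  pop 5: indeg[1]->0 | ready=[1, 6] | order so far=[3, 5]
  pop 1: indeg[2]->0 | ready=[2, 6] | order so far=[3, 5, 1]
  pop 2: indeg[0]->0 | ready=[0, 6] | order so far=[3, 5, 1, 2]
  pop 0: indeg[4]->0 | ready=[4, 6] | order so far=[3, 5, 1, 2, 0]
  pop 4: no out-edges | ready=[6] | order so far=[3, 5, 1, 2, 0, 4]
  pop 6: no out-edges | ready=[] | order so far=[3, 5, 1, 2, 0, 4, 6]
  Result: [3, 5, 1, 2, 0, 4, 6]

Answer: [3, 5, 1, 2, 0, 4, 6]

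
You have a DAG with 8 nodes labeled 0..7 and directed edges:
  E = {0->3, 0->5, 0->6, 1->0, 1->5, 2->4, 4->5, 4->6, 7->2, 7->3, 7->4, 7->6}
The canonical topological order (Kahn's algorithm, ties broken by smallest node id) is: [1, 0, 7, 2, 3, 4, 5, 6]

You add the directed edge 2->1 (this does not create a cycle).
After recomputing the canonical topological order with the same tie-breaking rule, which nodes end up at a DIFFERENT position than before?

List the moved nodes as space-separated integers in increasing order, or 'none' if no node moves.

Answer: 0 1 2 7

Derivation:
Old toposort: [1, 0, 7, 2, 3, 4, 5, 6]
Added edge 2->1
Recompute Kahn (smallest-id tiebreak):
  initial in-degrees: [1, 1, 1, 2, 2, 3, 3, 0]
  ready (indeg=0): [7]
  pop 7: indeg[2]->0; indeg[3]->1; indeg[4]->1; indeg[6]->2 | ready=[2] | order so far=[7]
  pop 2: indeg[1]->0; indeg[4]->0 | ready=[1, 4] | order so far=[7, 2]
  pop 1: indeg[0]->0; indeg[5]->2 | ready=[0, 4] | order so far=[7, 2, 1]
  pop 0: indeg[3]->0; indeg[5]->1; indeg[6]->1 | ready=[3, 4] | order so far=[7, 2, 1, 0]
  pop 3: no out-edges | ready=[4] | order so far=[7, 2, 1, 0, 3]
  pop 4: indeg[5]->0; indeg[6]->0 | ready=[5, 6] | order so far=[7, 2, 1, 0, 3, 4]
  pop 5: no out-edges | ready=[6] | order so far=[7, 2, 1, 0, 3, 4, 5]
  pop 6: no out-edges | ready=[] | order so far=[7, 2, 1, 0, 3, 4, 5, 6]
New canonical toposort: [7, 2, 1, 0, 3, 4, 5, 6]
Compare positions:
  Node 0: index 1 -> 3 (moved)
  Node 1: index 0 -> 2 (moved)
  Node 2: index 3 -> 1 (moved)
  Node 3: index 4 -> 4 (same)
  Node 4: index 5 -> 5 (same)
  Node 5: index 6 -> 6 (same)
  Node 6: index 7 -> 7 (same)
  Node 7: index 2 -> 0 (moved)
Nodes that changed position: 0 1 2 7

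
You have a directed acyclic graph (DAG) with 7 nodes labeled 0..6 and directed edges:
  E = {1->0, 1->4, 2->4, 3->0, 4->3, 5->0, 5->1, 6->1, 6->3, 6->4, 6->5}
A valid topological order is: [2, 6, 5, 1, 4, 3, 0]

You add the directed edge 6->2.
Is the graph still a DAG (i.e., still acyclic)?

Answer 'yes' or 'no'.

Given toposort: [2, 6, 5, 1, 4, 3, 0]
Position of 6: index 1; position of 2: index 0
New edge 6->2: backward (u after v in old order)
Backward edge: old toposort is now invalid. Check if this creates a cycle.
Does 2 already reach 6? Reachable from 2: [0, 2, 3, 4]. NO -> still a DAG (reorder needed).
Still a DAG? yes

Answer: yes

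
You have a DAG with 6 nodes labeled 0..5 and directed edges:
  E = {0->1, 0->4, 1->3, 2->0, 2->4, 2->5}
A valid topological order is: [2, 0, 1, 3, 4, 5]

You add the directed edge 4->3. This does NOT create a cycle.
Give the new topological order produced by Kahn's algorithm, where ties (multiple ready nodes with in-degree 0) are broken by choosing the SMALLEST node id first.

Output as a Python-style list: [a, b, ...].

Old toposort: [2, 0, 1, 3, 4, 5]
Added edge: 4->3
Position of 4 (4) > position of 3 (3). Must reorder: 4 must now come before 3.
Run Kahn's algorithm (break ties by smallest node id):
  initial in-degrees: [1, 1, 0, 2, 2, 1]
  ready (indeg=0): [2]
  pop 2: indeg[0]->0; indeg[4]->1; indeg[5]->0 | ready=[0, 5] | order so far=[2]
  pop 0: indeg[1]->0; indeg[4]->0 | ready=[1, 4, 5] | order so far=[2, 0]
  pop 1: indeg[3]->1 | ready=[4, 5] | order so far=[2, 0, 1]
  pop 4: indeg[3]->0 | ready=[3, 5] | order so far=[2, 0, 1, 4]
  pop 3: no out-edges | ready=[5] | order so far=[2, 0, 1, 4, 3]
  pop 5: no out-edges | ready=[] | order so far=[2, 0, 1, 4, 3, 5]
  Result: [2, 0, 1, 4, 3, 5]

Answer: [2, 0, 1, 4, 3, 5]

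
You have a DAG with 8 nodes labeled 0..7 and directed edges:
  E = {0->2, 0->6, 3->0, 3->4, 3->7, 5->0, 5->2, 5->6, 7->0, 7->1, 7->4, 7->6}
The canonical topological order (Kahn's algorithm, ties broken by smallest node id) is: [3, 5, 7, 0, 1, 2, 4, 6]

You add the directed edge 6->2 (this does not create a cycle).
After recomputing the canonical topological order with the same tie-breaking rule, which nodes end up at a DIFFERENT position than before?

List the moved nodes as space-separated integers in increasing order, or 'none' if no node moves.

Answer: 2 4 6

Derivation:
Old toposort: [3, 5, 7, 0, 1, 2, 4, 6]
Added edge 6->2
Recompute Kahn (smallest-id tiebreak):
  initial in-degrees: [3, 1, 3, 0, 2, 0, 3, 1]
  ready (indeg=0): [3, 5]
  pop 3: indeg[0]->2; indeg[4]->1; indeg[7]->0 | ready=[5, 7] | order so far=[3]
  pop 5: indeg[0]->1; indeg[2]->2; indeg[6]->2 | ready=[7] | order so far=[3, 5]
  pop 7: indeg[0]->0; indeg[1]->0; indeg[4]->0; indeg[6]->1 | ready=[0, 1, 4] | order so far=[3, 5, 7]
  pop 0: indeg[2]->1; indeg[6]->0 | ready=[1, 4, 6] | order so far=[3, 5, 7, 0]
  pop 1: no out-edges | ready=[4, 6] | order so far=[3, 5, 7, 0, 1]
  pop 4: no out-edges | ready=[6] | order so far=[3, 5, 7, 0, 1, 4]
  pop 6: indeg[2]->0 | ready=[2] | order so far=[3, 5, 7, 0, 1, 4, 6]
  pop 2: no out-edges | ready=[] | order so far=[3, 5, 7, 0, 1, 4, 6, 2]
New canonical toposort: [3, 5, 7, 0, 1, 4, 6, 2]
Compare positions:
  Node 0: index 3 -> 3 (same)
  Node 1: index 4 -> 4 (same)
  Node 2: index 5 -> 7 (moved)
  Node 3: index 0 -> 0 (same)
  Node 4: index 6 -> 5 (moved)
  Node 5: index 1 -> 1 (same)
  Node 6: index 7 -> 6 (moved)
  Node 7: index 2 -> 2 (same)
Nodes that changed position: 2 4 6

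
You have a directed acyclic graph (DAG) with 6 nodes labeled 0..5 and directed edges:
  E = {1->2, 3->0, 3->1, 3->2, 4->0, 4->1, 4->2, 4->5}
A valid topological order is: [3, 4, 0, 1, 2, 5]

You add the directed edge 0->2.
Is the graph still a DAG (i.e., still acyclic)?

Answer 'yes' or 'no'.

Answer: yes

Derivation:
Given toposort: [3, 4, 0, 1, 2, 5]
Position of 0: index 2; position of 2: index 4
New edge 0->2: forward
Forward edge: respects the existing order. Still a DAG, same toposort still valid.
Still a DAG? yes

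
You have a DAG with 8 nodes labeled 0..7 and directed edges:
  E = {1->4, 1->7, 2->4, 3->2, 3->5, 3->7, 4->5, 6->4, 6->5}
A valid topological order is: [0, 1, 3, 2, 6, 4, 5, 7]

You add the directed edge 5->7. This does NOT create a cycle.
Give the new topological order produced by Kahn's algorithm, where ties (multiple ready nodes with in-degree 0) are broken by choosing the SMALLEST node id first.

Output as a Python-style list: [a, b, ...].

Answer: [0, 1, 3, 2, 6, 4, 5, 7]

Derivation:
Old toposort: [0, 1, 3, 2, 6, 4, 5, 7]
Added edge: 5->7
Position of 5 (6) < position of 7 (7). Old order still valid.
Run Kahn's algorithm (break ties by smallest node id):
  initial in-degrees: [0, 0, 1, 0, 3, 3, 0, 3]
  ready (indeg=0): [0, 1, 3, 6]
  pop 0: no out-edges | ready=[1, 3, 6] | order so far=[0]
  pop 1: indeg[4]->2; indeg[7]->2 | ready=[3, 6] | order so far=[0, 1]
  pop 3: indeg[2]->0; indeg[5]->2; indeg[7]->1 | ready=[2, 6] | order so far=[0, 1, 3]
  pop 2: indeg[4]->1 | ready=[6] | order so far=[0, 1, 3, 2]
  pop 6: indeg[4]->0; indeg[5]->1 | ready=[4] | order so far=[0, 1, 3, 2, 6]
  pop 4: indeg[5]->0 | ready=[5] | order so far=[0, 1, 3, 2, 6, 4]
  pop 5: indeg[7]->0 | ready=[7] | order so far=[0, 1, 3, 2, 6, 4, 5]
  pop 7: no out-edges | ready=[] | order so far=[0, 1, 3, 2, 6, 4, 5, 7]
  Result: [0, 1, 3, 2, 6, 4, 5, 7]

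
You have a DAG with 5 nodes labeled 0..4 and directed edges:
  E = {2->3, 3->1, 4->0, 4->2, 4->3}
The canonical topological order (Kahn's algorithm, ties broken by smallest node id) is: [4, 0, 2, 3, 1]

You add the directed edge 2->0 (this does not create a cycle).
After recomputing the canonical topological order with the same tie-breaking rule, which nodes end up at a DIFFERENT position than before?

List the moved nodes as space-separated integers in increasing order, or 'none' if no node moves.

Old toposort: [4, 0, 2, 3, 1]
Added edge 2->0
Recompute Kahn (smallest-id tiebreak):
  initial in-degrees: [2, 1, 1, 2, 0]
  ready (indeg=0): [4]
  pop 4: indeg[0]->1; indeg[2]->0; indeg[3]->1 | ready=[2] | order so far=[4]
  pop 2: indeg[0]->0; indeg[3]->0 | ready=[0, 3] | order so far=[4, 2]
  pop 0: no out-edges | ready=[3] | order so far=[4, 2, 0]
  pop 3: indeg[1]->0 | ready=[1] | order so far=[4, 2, 0, 3]
  pop 1: no out-edges | ready=[] | order so far=[4, 2, 0, 3, 1]
New canonical toposort: [4, 2, 0, 3, 1]
Compare positions:
  Node 0: index 1 -> 2 (moved)
  Node 1: index 4 -> 4 (same)
  Node 2: index 2 -> 1 (moved)
  Node 3: index 3 -> 3 (same)
  Node 4: index 0 -> 0 (same)
Nodes that changed position: 0 2

Answer: 0 2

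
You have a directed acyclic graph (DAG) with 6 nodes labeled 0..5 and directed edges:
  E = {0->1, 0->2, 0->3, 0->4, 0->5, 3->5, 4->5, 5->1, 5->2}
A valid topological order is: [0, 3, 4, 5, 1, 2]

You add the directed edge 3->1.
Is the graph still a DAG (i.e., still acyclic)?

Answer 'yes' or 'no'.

Given toposort: [0, 3, 4, 5, 1, 2]
Position of 3: index 1; position of 1: index 4
New edge 3->1: forward
Forward edge: respects the existing order. Still a DAG, same toposort still valid.
Still a DAG? yes

Answer: yes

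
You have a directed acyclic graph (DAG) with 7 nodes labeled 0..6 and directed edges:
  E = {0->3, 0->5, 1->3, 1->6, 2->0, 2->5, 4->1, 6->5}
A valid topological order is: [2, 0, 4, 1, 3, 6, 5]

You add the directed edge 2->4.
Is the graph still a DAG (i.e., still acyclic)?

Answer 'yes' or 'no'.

Answer: yes

Derivation:
Given toposort: [2, 0, 4, 1, 3, 6, 5]
Position of 2: index 0; position of 4: index 2
New edge 2->4: forward
Forward edge: respects the existing order. Still a DAG, same toposort still valid.
Still a DAG? yes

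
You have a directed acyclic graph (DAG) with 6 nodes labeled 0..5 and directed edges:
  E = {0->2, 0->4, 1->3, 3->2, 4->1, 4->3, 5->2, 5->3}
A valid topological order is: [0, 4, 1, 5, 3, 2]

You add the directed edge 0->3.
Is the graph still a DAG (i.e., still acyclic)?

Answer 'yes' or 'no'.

Answer: yes

Derivation:
Given toposort: [0, 4, 1, 5, 3, 2]
Position of 0: index 0; position of 3: index 4
New edge 0->3: forward
Forward edge: respects the existing order. Still a DAG, same toposort still valid.
Still a DAG? yes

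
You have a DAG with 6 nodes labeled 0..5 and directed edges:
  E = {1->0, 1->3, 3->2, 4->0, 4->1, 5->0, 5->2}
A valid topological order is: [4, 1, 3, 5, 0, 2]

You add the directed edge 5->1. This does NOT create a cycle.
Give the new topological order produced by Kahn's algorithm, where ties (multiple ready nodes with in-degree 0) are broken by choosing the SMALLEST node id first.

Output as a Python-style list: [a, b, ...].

Answer: [4, 5, 1, 0, 3, 2]

Derivation:
Old toposort: [4, 1, 3, 5, 0, 2]
Added edge: 5->1
Position of 5 (3) > position of 1 (1). Must reorder: 5 must now come before 1.
Run Kahn's algorithm (break ties by smallest node id):
  initial in-degrees: [3, 2, 2, 1, 0, 0]
  ready (indeg=0): [4, 5]
  pop 4: indeg[0]->2; indeg[1]->1 | ready=[5] | order so far=[4]
  pop 5: indeg[0]->1; indeg[1]->0; indeg[2]->1 | ready=[1] | order so far=[4, 5]
  pop 1: indeg[0]->0; indeg[3]->0 | ready=[0, 3] | order so far=[4, 5, 1]
  pop 0: no out-edges | ready=[3] | order so far=[4, 5, 1, 0]
  pop 3: indeg[2]->0 | ready=[2] | order so far=[4, 5, 1, 0, 3]
  pop 2: no out-edges | ready=[] | order so far=[4, 5, 1, 0, 3, 2]
  Result: [4, 5, 1, 0, 3, 2]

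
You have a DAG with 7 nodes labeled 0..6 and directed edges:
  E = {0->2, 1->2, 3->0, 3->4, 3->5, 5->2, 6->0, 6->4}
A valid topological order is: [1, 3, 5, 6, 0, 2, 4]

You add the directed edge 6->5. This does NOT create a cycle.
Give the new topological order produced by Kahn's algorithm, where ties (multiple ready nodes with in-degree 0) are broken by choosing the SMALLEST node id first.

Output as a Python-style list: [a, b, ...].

Old toposort: [1, 3, 5, 6, 0, 2, 4]
Added edge: 6->5
Position of 6 (3) > position of 5 (2). Must reorder: 6 must now come before 5.
Run Kahn's algorithm (break ties by smallest node id):
  initial in-degrees: [2, 0, 3, 0, 2, 2, 0]
  ready (indeg=0): [1, 3, 6]
  pop 1: indeg[2]->2 | ready=[3, 6] | order so far=[1]
  pop 3: indeg[0]->1; indeg[4]->1; indeg[5]->1 | ready=[6] | order so far=[1, 3]
  pop 6: indeg[0]->0; indeg[4]->0; indeg[5]->0 | ready=[0, 4, 5] | order so far=[1, 3, 6]
  pop 0: indeg[2]->1 | ready=[4, 5] | order so far=[1, 3, 6, 0]
  pop 4: no out-edges | ready=[5] | order so far=[1, 3, 6, 0, 4]
  pop 5: indeg[2]->0 | ready=[2] | order so far=[1, 3, 6, 0, 4, 5]
  pop 2: no out-edges | ready=[] | order so far=[1, 3, 6, 0, 4, 5, 2]
  Result: [1, 3, 6, 0, 4, 5, 2]

Answer: [1, 3, 6, 0, 4, 5, 2]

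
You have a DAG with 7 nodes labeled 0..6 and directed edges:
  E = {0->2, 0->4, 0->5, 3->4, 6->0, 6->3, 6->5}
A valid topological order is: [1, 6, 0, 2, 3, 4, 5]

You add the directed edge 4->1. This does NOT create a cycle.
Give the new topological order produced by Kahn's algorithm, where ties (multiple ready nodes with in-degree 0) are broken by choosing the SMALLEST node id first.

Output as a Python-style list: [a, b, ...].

Answer: [6, 0, 2, 3, 4, 1, 5]

Derivation:
Old toposort: [1, 6, 0, 2, 3, 4, 5]
Added edge: 4->1
Position of 4 (5) > position of 1 (0). Must reorder: 4 must now come before 1.
Run Kahn's algorithm (break ties by smallest node id):
  initial in-degrees: [1, 1, 1, 1, 2, 2, 0]
  ready (indeg=0): [6]
  pop 6: indeg[0]->0; indeg[3]->0; indeg[5]->1 | ready=[0, 3] | order so far=[6]
  pop 0: indeg[2]->0; indeg[4]->1; indeg[5]->0 | ready=[2, 3, 5] | order so far=[6, 0]
  pop 2: no out-edges | ready=[3, 5] | order so far=[6, 0, 2]
  pop 3: indeg[4]->0 | ready=[4, 5] | order so far=[6, 0, 2, 3]
  pop 4: indeg[1]->0 | ready=[1, 5] | order so far=[6, 0, 2, 3, 4]
  pop 1: no out-edges | ready=[5] | order so far=[6, 0, 2, 3, 4, 1]
  pop 5: no out-edges | ready=[] | order so far=[6, 0, 2, 3, 4, 1, 5]
  Result: [6, 0, 2, 3, 4, 1, 5]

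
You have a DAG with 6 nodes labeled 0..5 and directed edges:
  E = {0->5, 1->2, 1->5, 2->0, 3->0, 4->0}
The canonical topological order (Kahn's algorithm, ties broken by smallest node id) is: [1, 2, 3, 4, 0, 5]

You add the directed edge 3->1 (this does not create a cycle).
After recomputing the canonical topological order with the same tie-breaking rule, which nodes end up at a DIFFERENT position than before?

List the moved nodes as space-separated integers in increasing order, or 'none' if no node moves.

Answer: 1 2 3

Derivation:
Old toposort: [1, 2, 3, 4, 0, 5]
Added edge 3->1
Recompute Kahn (smallest-id tiebreak):
  initial in-degrees: [3, 1, 1, 0, 0, 2]
  ready (indeg=0): [3, 4]
  pop 3: indeg[0]->2; indeg[1]->0 | ready=[1, 4] | order so far=[3]
  pop 1: indeg[2]->0; indeg[5]->1 | ready=[2, 4] | order so far=[3, 1]
  pop 2: indeg[0]->1 | ready=[4] | order so far=[3, 1, 2]
  pop 4: indeg[0]->0 | ready=[0] | order so far=[3, 1, 2, 4]
  pop 0: indeg[5]->0 | ready=[5] | order so far=[3, 1, 2, 4, 0]
  pop 5: no out-edges | ready=[] | order so far=[3, 1, 2, 4, 0, 5]
New canonical toposort: [3, 1, 2, 4, 0, 5]
Compare positions:
  Node 0: index 4 -> 4 (same)
  Node 1: index 0 -> 1 (moved)
  Node 2: index 1 -> 2 (moved)
  Node 3: index 2 -> 0 (moved)
  Node 4: index 3 -> 3 (same)
  Node 5: index 5 -> 5 (same)
Nodes that changed position: 1 2 3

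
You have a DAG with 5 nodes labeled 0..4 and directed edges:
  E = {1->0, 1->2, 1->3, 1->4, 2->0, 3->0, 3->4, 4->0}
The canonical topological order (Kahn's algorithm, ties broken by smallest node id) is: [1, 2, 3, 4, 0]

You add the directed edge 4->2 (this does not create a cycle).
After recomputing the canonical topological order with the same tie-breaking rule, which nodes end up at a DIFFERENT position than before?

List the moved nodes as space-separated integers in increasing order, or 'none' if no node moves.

Old toposort: [1, 2, 3, 4, 0]
Added edge 4->2
Recompute Kahn (smallest-id tiebreak):
  initial in-degrees: [4, 0, 2, 1, 2]
  ready (indeg=0): [1]
  pop 1: indeg[0]->3; indeg[2]->1; indeg[3]->0; indeg[4]->1 | ready=[3] | order so far=[1]
  pop 3: indeg[0]->2; indeg[4]->0 | ready=[4] | order so far=[1, 3]
  pop 4: indeg[0]->1; indeg[2]->0 | ready=[2] | order so far=[1, 3, 4]
  pop 2: indeg[0]->0 | ready=[0] | order so far=[1, 3, 4, 2]
  pop 0: no out-edges | ready=[] | order so far=[1, 3, 4, 2, 0]
New canonical toposort: [1, 3, 4, 2, 0]
Compare positions:
  Node 0: index 4 -> 4 (same)
  Node 1: index 0 -> 0 (same)
  Node 2: index 1 -> 3 (moved)
  Node 3: index 2 -> 1 (moved)
  Node 4: index 3 -> 2 (moved)
Nodes that changed position: 2 3 4

Answer: 2 3 4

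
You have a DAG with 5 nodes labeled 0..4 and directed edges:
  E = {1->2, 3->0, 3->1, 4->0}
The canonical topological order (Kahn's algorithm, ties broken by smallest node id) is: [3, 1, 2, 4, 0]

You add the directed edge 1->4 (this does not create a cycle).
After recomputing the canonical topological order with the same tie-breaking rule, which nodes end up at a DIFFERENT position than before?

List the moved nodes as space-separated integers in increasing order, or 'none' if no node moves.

Old toposort: [3, 1, 2, 4, 0]
Added edge 1->4
Recompute Kahn (smallest-id tiebreak):
  initial in-degrees: [2, 1, 1, 0, 1]
  ready (indeg=0): [3]
  pop 3: indeg[0]->1; indeg[1]->0 | ready=[1] | order so far=[3]
  pop 1: indeg[2]->0; indeg[4]->0 | ready=[2, 4] | order so far=[3, 1]
  pop 2: no out-edges | ready=[4] | order so far=[3, 1, 2]
  pop 4: indeg[0]->0 | ready=[0] | order so far=[3, 1, 2, 4]
  pop 0: no out-edges | ready=[] | order so far=[3, 1, 2, 4, 0]
New canonical toposort: [3, 1, 2, 4, 0]
Compare positions:
  Node 0: index 4 -> 4 (same)
  Node 1: index 1 -> 1 (same)
  Node 2: index 2 -> 2 (same)
  Node 3: index 0 -> 0 (same)
  Node 4: index 3 -> 3 (same)
Nodes that changed position: none

Answer: none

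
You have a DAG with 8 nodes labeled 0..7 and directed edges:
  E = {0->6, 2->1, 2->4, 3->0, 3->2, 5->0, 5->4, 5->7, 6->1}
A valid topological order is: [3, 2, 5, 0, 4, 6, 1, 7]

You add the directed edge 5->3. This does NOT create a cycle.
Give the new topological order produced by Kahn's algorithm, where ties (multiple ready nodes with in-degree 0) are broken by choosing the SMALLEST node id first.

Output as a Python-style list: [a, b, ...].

Answer: [5, 3, 0, 2, 4, 6, 1, 7]

Derivation:
Old toposort: [3, 2, 5, 0, 4, 6, 1, 7]
Added edge: 5->3
Position of 5 (2) > position of 3 (0). Must reorder: 5 must now come before 3.
Run Kahn's algorithm (break ties by smallest node id):
  initial in-degrees: [2, 2, 1, 1, 2, 0, 1, 1]
  ready (indeg=0): [5]
  pop 5: indeg[0]->1; indeg[3]->0; indeg[4]->1; indeg[7]->0 | ready=[3, 7] | order so far=[5]
  pop 3: indeg[0]->0; indeg[2]->0 | ready=[0, 2, 7] | order so far=[5, 3]
  pop 0: indeg[6]->0 | ready=[2, 6, 7] | order so far=[5, 3, 0]
  pop 2: indeg[1]->1; indeg[4]->0 | ready=[4, 6, 7] | order so far=[5, 3, 0, 2]
  pop 4: no out-edges | ready=[6, 7] | order so far=[5, 3, 0, 2, 4]
  pop 6: indeg[1]->0 | ready=[1, 7] | order so far=[5, 3, 0, 2, 4, 6]
  pop 1: no out-edges | ready=[7] | order so far=[5, 3, 0, 2, 4, 6, 1]
  pop 7: no out-edges | ready=[] | order so far=[5, 3, 0, 2, 4, 6, 1, 7]
  Result: [5, 3, 0, 2, 4, 6, 1, 7]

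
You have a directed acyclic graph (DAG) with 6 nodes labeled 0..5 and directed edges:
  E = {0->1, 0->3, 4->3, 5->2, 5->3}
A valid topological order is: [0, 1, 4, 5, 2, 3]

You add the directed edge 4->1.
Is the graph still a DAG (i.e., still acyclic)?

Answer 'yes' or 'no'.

Given toposort: [0, 1, 4, 5, 2, 3]
Position of 4: index 2; position of 1: index 1
New edge 4->1: backward (u after v in old order)
Backward edge: old toposort is now invalid. Check if this creates a cycle.
Does 1 already reach 4? Reachable from 1: [1]. NO -> still a DAG (reorder needed).
Still a DAG? yes

Answer: yes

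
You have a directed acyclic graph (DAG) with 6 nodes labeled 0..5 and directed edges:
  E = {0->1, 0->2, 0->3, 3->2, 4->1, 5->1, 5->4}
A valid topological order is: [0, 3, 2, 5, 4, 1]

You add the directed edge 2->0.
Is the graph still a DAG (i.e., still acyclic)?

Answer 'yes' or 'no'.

Answer: no

Derivation:
Given toposort: [0, 3, 2, 5, 4, 1]
Position of 2: index 2; position of 0: index 0
New edge 2->0: backward (u after v in old order)
Backward edge: old toposort is now invalid. Check if this creates a cycle.
Does 0 already reach 2? Reachable from 0: [0, 1, 2, 3]. YES -> cycle!
Still a DAG? no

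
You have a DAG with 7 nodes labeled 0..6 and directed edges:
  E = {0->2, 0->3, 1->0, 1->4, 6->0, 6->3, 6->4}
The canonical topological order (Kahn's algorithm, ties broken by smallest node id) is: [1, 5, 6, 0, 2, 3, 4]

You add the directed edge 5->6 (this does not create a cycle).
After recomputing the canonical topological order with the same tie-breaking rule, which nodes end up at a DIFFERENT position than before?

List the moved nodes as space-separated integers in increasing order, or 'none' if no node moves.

Old toposort: [1, 5, 6, 0, 2, 3, 4]
Added edge 5->6
Recompute Kahn (smallest-id tiebreak):
  initial in-degrees: [2, 0, 1, 2, 2, 0, 1]
  ready (indeg=0): [1, 5]
  pop 1: indeg[0]->1; indeg[4]->1 | ready=[5] | order so far=[1]
  pop 5: indeg[6]->0 | ready=[6] | order so far=[1, 5]
  pop 6: indeg[0]->0; indeg[3]->1; indeg[4]->0 | ready=[0, 4] | order so far=[1, 5, 6]
  pop 0: indeg[2]->0; indeg[3]->0 | ready=[2, 3, 4] | order so far=[1, 5, 6, 0]
  pop 2: no out-edges | ready=[3, 4] | order so far=[1, 5, 6, 0, 2]
  pop 3: no out-edges | ready=[4] | order so far=[1, 5, 6, 0, 2, 3]
  pop 4: no out-edges | ready=[] | order so far=[1, 5, 6, 0, 2, 3, 4]
New canonical toposort: [1, 5, 6, 0, 2, 3, 4]
Compare positions:
  Node 0: index 3 -> 3 (same)
  Node 1: index 0 -> 0 (same)
  Node 2: index 4 -> 4 (same)
  Node 3: index 5 -> 5 (same)
  Node 4: index 6 -> 6 (same)
  Node 5: index 1 -> 1 (same)
  Node 6: index 2 -> 2 (same)
Nodes that changed position: none

Answer: none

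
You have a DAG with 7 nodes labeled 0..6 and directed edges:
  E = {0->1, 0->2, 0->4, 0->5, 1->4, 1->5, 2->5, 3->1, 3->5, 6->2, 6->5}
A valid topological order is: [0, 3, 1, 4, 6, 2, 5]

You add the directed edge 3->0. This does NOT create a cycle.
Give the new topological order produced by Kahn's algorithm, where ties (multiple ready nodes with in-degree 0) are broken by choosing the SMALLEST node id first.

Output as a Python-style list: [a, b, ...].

Answer: [3, 0, 1, 4, 6, 2, 5]

Derivation:
Old toposort: [0, 3, 1, 4, 6, 2, 5]
Added edge: 3->0
Position of 3 (1) > position of 0 (0). Must reorder: 3 must now come before 0.
Run Kahn's algorithm (break ties by smallest node id):
  initial in-degrees: [1, 2, 2, 0, 2, 5, 0]
  ready (indeg=0): [3, 6]
  pop 3: indeg[0]->0; indeg[1]->1; indeg[5]->4 | ready=[0, 6] | order so far=[3]
  pop 0: indeg[1]->0; indeg[2]->1; indeg[4]->1; indeg[5]->3 | ready=[1, 6] | order so far=[3, 0]
  pop 1: indeg[4]->0; indeg[5]->2 | ready=[4, 6] | order so far=[3, 0, 1]
  pop 4: no out-edges | ready=[6] | order so far=[3, 0, 1, 4]
  pop 6: indeg[2]->0; indeg[5]->1 | ready=[2] | order so far=[3, 0, 1, 4, 6]
  pop 2: indeg[5]->0 | ready=[5] | order so far=[3, 0, 1, 4, 6, 2]
  pop 5: no out-edges | ready=[] | order so far=[3, 0, 1, 4, 6, 2, 5]
  Result: [3, 0, 1, 4, 6, 2, 5]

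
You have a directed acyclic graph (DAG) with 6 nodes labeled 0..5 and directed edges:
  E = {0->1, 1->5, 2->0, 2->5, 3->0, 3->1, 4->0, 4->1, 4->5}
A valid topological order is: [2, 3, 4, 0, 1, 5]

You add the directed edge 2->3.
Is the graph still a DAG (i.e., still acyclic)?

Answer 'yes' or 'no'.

Given toposort: [2, 3, 4, 0, 1, 5]
Position of 2: index 0; position of 3: index 1
New edge 2->3: forward
Forward edge: respects the existing order. Still a DAG, same toposort still valid.
Still a DAG? yes

Answer: yes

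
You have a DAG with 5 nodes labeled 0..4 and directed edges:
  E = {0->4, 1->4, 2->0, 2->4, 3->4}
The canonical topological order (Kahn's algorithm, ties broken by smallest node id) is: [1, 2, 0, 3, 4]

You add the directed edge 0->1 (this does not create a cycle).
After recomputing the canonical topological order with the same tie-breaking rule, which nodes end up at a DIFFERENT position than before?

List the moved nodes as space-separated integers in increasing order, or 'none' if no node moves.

Answer: 0 1 2

Derivation:
Old toposort: [1, 2, 0, 3, 4]
Added edge 0->1
Recompute Kahn (smallest-id tiebreak):
  initial in-degrees: [1, 1, 0, 0, 4]
  ready (indeg=0): [2, 3]
  pop 2: indeg[0]->0; indeg[4]->3 | ready=[0, 3] | order so far=[2]
  pop 0: indeg[1]->0; indeg[4]->2 | ready=[1, 3] | order so far=[2, 0]
  pop 1: indeg[4]->1 | ready=[3] | order so far=[2, 0, 1]
  pop 3: indeg[4]->0 | ready=[4] | order so far=[2, 0, 1, 3]
  pop 4: no out-edges | ready=[] | order so far=[2, 0, 1, 3, 4]
New canonical toposort: [2, 0, 1, 3, 4]
Compare positions:
  Node 0: index 2 -> 1 (moved)
  Node 1: index 0 -> 2 (moved)
  Node 2: index 1 -> 0 (moved)
  Node 3: index 3 -> 3 (same)
  Node 4: index 4 -> 4 (same)
Nodes that changed position: 0 1 2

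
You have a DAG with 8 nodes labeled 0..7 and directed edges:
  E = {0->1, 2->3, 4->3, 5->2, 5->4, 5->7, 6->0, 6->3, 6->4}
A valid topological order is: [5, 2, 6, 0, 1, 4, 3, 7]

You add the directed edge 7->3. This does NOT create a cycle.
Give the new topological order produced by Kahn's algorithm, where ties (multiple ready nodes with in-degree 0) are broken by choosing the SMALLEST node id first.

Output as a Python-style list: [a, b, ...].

Old toposort: [5, 2, 6, 0, 1, 4, 3, 7]
Added edge: 7->3
Position of 7 (7) > position of 3 (6). Must reorder: 7 must now come before 3.
Run Kahn's algorithm (break ties by smallest node id):
  initial in-degrees: [1, 1, 1, 4, 2, 0, 0, 1]
  ready (indeg=0): [5, 6]
  pop 5: indeg[2]->0; indeg[4]->1; indeg[7]->0 | ready=[2, 6, 7] | order so far=[5]
  pop 2: indeg[3]->3 | ready=[6, 7] | order so far=[5, 2]
  pop 6: indeg[0]->0; indeg[3]->2; indeg[4]->0 | ready=[0, 4, 7] | order so far=[5, 2, 6]
  pop 0: indeg[1]->0 | ready=[1, 4, 7] | order so far=[5, 2, 6, 0]
  pop 1: no out-edges | ready=[4, 7] | order so far=[5, 2, 6, 0, 1]
  pop 4: indeg[3]->1 | ready=[7] | order so far=[5, 2, 6, 0, 1, 4]
  pop 7: indeg[3]->0 | ready=[3] | order so far=[5, 2, 6, 0, 1, 4, 7]
  pop 3: no out-edges | ready=[] | order so far=[5, 2, 6, 0, 1, 4, 7, 3]
  Result: [5, 2, 6, 0, 1, 4, 7, 3]

Answer: [5, 2, 6, 0, 1, 4, 7, 3]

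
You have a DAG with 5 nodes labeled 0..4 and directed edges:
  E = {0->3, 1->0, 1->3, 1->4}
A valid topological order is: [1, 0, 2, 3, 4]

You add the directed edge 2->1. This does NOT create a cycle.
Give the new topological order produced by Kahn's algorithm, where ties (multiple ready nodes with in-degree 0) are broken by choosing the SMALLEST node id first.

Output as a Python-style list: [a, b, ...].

Old toposort: [1, 0, 2, 3, 4]
Added edge: 2->1
Position of 2 (2) > position of 1 (0). Must reorder: 2 must now come before 1.
Run Kahn's algorithm (break ties by smallest node id):
  initial in-degrees: [1, 1, 0, 2, 1]
  ready (indeg=0): [2]
  pop 2: indeg[1]->0 | ready=[1] | order so far=[2]
  pop 1: indeg[0]->0; indeg[3]->1; indeg[4]->0 | ready=[0, 4] | order so far=[2, 1]
  pop 0: indeg[3]->0 | ready=[3, 4] | order so far=[2, 1, 0]
  pop 3: no out-edges | ready=[4] | order so far=[2, 1, 0, 3]
  pop 4: no out-edges | ready=[] | order so far=[2, 1, 0, 3, 4]
  Result: [2, 1, 0, 3, 4]

Answer: [2, 1, 0, 3, 4]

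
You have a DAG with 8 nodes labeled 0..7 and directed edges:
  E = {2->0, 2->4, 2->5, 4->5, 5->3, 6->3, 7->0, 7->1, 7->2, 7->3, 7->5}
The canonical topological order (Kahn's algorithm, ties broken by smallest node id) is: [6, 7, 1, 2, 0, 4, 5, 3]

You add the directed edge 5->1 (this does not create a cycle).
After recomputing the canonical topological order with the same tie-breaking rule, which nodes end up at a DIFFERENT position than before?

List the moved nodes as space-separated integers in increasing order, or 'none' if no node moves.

Old toposort: [6, 7, 1, 2, 0, 4, 5, 3]
Added edge 5->1
Recompute Kahn (smallest-id tiebreak):
  initial in-degrees: [2, 2, 1, 3, 1, 3, 0, 0]
  ready (indeg=0): [6, 7]
  pop 6: indeg[3]->2 | ready=[7] | order so far=[6]
  pop 7: indeg[0]->1; indeg[1]->1; indeg[2]->0; indeg[3]->1; indeg[5]->2 | ready=[2] | order so far=[6, 7]
  pop 2: indeg[0]->0; indeg[4]->0; indeg[5]->1 | ready=[0, 4] | order so far=[6, 7, 2]
  pop 0: no out-edges | ready=[4] | order so far=[6, 7, 2, 0]
  pop 4: indeg[5]->0 | ready=[5] | order so far=[6, 7, 2, 0, 4]
  pop 5: indeg[1]->0; indeg[3]->0 | ready=[1, 3] | order so far=[6, 7, 2, 0, 4, 5]
  pop 1: no out-edges | ready=[3] | order so far=[6, 7, 2, 0, 4, 5, 1]
  pop 3: no out-edges | ready=[] | order so far=[6, 7, 2, 0, 4, 5, 1, 3]
New canonical toposort: [6, 7, 2, 0, 4, 5, 1, 3]
Compare positions:
  Node 0: index 4 -> 3 (moved)
  Node 1: index 2 -> 6 (moved)
  Node 2: index 3 -> 2 (moved)
  Node 3: index 7 -> 7 (same)
  Node 4: index 5 -> 4 (moved)
  Node 5: index 6 -> 5 (moved)
  Node 6: index 0 -> 0 (same)
  Node 7: index 1 -> 1 (same)
Nodes that changed position: 0 1 2 4 5

Answer: 0 1 2 4 5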